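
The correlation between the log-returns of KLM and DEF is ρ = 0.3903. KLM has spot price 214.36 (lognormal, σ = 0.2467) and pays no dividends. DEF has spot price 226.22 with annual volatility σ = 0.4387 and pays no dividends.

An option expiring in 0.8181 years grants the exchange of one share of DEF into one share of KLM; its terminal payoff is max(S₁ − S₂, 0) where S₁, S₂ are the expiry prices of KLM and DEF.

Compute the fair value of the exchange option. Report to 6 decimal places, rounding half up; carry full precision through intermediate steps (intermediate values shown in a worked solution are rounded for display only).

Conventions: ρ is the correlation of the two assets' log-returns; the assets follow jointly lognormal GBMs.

σ_eff = √(σ₁² + σ₂² − 2ρσ₁σ₂) = √(0.2467² + 0.4387² − 2·0.3903·0.2467·0.4387) = 0.410897
d₁ = (ln(S₁/S₂) + (q₂ − q₁ + σ_eff²/2)T) / (σ_eff√T) = (ln(214.36/226.22) + (0.0 − 0.0 + 0.084418)·0.8181) / 0.371652 = 0.040929
d₂ = d₁ − σ_eff√T = 0.040929 − 0.371652 = -0.330723
N(d₁) = 0.516324,  N(d₂) = 0.370427
V = S₁·e^{−q₁T}·N(d₁) − S₂·e^{−q₂T}·N(d₂) = 110.679170 − 83.797997 = 26.881173
Key observation: pricing in DEF-units makes this a unit-strike call on the ratio S₁/S₂ — the risk-free rate cancels and cannot affect the value.

exchange price = 26.881173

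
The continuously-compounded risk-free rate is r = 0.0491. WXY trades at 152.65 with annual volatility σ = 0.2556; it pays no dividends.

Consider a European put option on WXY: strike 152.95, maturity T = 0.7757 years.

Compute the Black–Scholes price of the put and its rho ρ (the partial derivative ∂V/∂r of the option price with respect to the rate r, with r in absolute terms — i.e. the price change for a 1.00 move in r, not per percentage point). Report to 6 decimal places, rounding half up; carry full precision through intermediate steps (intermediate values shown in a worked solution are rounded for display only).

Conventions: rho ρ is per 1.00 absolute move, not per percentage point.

price = 10.901665
ρ = -54.922797

σ√T = 0.2556·√0.7757 = 0.225117
d₁ = (ln(S/K) + (r+σ²/2)T) / (σ√T) = (ln(152.65/152.95) + (0.0491+0.2556²/2)·0.7757) / 0.225117 = (-0.001963 + 0.063426) / 0.225117 = 0.273024
d₂ = d₁ − σ√T = 0.273024 − 0.225117 = 0.047907
e^{−rT} = 0.962629
N(−d₁) = 0.392417,  N(−d₂) = 0.480895
Put price V = K·e^{−rT}·N(−d₂) − S·N(−d₁) = 70.804173 − 59.902508 = 10.901665
ρ = −K·T·e^{−rT}·N(−d₂) = -54.922797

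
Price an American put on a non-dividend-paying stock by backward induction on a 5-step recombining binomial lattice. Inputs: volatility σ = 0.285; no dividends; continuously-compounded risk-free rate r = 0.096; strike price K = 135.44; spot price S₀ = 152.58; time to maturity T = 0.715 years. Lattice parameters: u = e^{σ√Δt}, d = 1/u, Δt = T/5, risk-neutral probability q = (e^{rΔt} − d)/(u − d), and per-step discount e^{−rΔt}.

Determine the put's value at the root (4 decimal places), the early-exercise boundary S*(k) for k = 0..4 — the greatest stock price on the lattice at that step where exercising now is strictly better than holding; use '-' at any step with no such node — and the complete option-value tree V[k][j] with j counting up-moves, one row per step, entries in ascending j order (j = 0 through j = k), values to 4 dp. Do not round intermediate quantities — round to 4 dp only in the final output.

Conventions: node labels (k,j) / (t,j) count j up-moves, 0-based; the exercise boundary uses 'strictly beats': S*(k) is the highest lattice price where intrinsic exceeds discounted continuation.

price = 4.2638
boundary = - - - 110.4285 122.9947
tree:
4.2638
7.9636 1.1847
14.4307 2.5947 0.0000
25.0115 5.6825 0.0000 0.0000
36.2939 12.4453 0.0000 0.0000 0.0000
46.4236 25.0115 0.0000 0.0000 0.0000 0.0000

Δt=0.14300  u=1.11380  d=0.89783  q=0.53709  discount=0.98637
step 5 (expiry): payoffs max(K−S,0) = 46.4236 25.0115 0.0000 0.0000 0.0000 0.0000
step 4: (k=4,j=0): S=99.1461, K−S=36.2939, hold=34.4473 ⇒ V=36.2939 exercise | (k=4,j=1): S=122.9947, K−S=12.4453, hold=11.4203 ⇒ V=12.4453 exercise | (k=4,j=2): S=152.5800, K−S=0.0000, hold=0.0000 ⇒ V=0.0000 continue | (k=4,j=3): S=189.2817, K−S=0.0000, hold=0.0000 ⇒ V=0.0000 continue | (k=4,j=4): S=234.8117, K−S=0.0000, hold=0.0000 ⇒ V=0.0000 continue  boundary S*=122.9947
step 3: (k=3,j=0): S=110.4285, K−S=25.0115, hold=23.1649 ⇒ V=25.0115 exercise | (k=3,j=1): S=136.9910, K−S=0.0000, hold=5.6825 ⇒ V=5.6825 continue | (k=3,j=2): S=169.9429, K−S=0.0000, hold=0.0000 ⇒ V=0.0000 continue | (k=3,j=3): S=210.8212, K−S=0.0000, hold=0.0000 ⇒ V=0.0000 continue  boundary S*=110.4285
step 2: (k=2,j=0): S=122.9947, K−S=12.4453, hold=14.4307 ⇒ V=14.4307 continue | (k=2,j=1): S=152.5800, K−S=0.0000, hold=2.5947 ⇒ V=2.5947 continue | (k=2,j=2): S=189.2817, K−S=0.0000, hold=0.0000 ⇒ V=0.0000 continue  boundary S*=-
step 1: (k=1,j=0): S=136.9910, K−S=0.0000, hold=7.9636 ⇒ V=7.9636 continue | (k=1,j=1): S=169.9429, K−S=0.0000, hold=1.1847 ⇒ V=1.1847 continue  boundary S*=-
step 0: (k=0,j=0): S=152.5800, K−S=0.0000, hold=4.2638 ⇒ V=4.2638 continue  boundary S*=-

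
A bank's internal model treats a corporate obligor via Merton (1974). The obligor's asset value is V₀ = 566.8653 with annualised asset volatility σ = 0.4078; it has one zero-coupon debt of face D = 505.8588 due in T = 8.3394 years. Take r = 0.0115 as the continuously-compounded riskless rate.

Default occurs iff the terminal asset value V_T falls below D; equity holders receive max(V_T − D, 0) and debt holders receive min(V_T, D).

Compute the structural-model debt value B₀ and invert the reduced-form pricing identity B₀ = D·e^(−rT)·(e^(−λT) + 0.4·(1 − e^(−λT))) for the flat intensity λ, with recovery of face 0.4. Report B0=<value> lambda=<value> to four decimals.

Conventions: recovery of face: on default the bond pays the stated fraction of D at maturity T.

With assets at 566.8653 and a single debt payment of 505.8588 at 8.3394 years:
d₁ = [ln(V₀/D) + (r + σ²/2)T] / (σ√T)
   = [ln(566.8653/505.8588) + (0.0115 + 0.5·0.4078²)·8.3394] / (0.4078·√8.3394)
   = [0.113864 + 0.789328] / 1.177646 = 0.766947
d₂ = d₁ − σ√T = 0.766947 − 1.177646 = -0.410699
N(d₁) = 0.778444,  N(d₂) = 0.340647,  e^(−rT) = 0.908552
E₀ = V₀·N(d₁) − D·e^(−rT)·N(d₂)
   = 566.8653·0.778444 − 505.8588·0.908552·0.340647 = 284.711670
B₀ = V₀ − E₀ = 566.8653 − 284.711670 = 282.153630
e^(−λT) = (B₀·e^(rT)/D − 0.4)/(1 − 0.4) = (282.1536·1.100652/505.8588 − 0.4)/0.6 = 0.35652083
λ = −ln(0.35652083)/8.3394 = 0.123673

B0=282.1536 lambda=0.1237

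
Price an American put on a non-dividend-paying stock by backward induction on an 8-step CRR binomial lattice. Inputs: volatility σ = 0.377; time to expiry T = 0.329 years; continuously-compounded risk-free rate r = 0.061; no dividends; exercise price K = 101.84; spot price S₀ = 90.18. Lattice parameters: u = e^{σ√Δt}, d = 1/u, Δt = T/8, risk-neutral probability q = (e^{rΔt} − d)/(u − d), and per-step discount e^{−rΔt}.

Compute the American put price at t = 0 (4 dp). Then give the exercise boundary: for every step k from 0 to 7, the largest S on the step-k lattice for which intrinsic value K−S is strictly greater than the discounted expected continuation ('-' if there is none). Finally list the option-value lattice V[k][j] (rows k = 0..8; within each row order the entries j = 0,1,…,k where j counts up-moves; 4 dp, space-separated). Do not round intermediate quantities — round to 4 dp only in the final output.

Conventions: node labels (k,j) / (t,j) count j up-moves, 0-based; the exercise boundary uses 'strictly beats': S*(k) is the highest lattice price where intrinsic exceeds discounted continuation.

price = 14.3405
boundary = - - 77.3934 71.6970 77.3934 83.5424 77.3934 83.5424
tree:
14.3405
19.0397 9.6629
24.4466 13.6703 5.6610
30.1430 18.6576 8.6982 2.6194
35.4202 24.4466 12.9001 4.4947 0.7371
40.3089 30.1430 18.2976 7.5093 1.4701 0.0000
44.8378 35.4202 24.4466 12.0753 2.9317 0.0000 0.0000
49.0334 40.3089 30.1430 18.2976 5.8467 0.0000 0.0000 0.0000
52.9201 44.8378 35.4202 24.4466 11.6600 0.0000 0.0000 0.0000 0.0000

Δt=0.04113  u=1.07945  d=0.92640  q=0.49731  discount=0.99749
step 8 (expiry): payoffs max(K−S,0) = 52.9201 44.8378 35.4202 24.4466 11.6600 0.0000 0.0000 0.0000 0.0000
step 7: (k=7,j=0): S=52.8066, K−S=49.0334, hold=48.7782 ⇒ V=49.0334 exercise | (k=7,j=1): S=61.5311, K−S=40.3089, hold=40.0537 ⇒ V=40.3089 exercise | (k=7,j=2): S=71.6970, K−S=30.1430, hold=29.8878 ⇒ V=30.1430 exercise | (k=7,j=3): S=83.5424, K−S=18.2976, hold=18.0424 ⇒ V=18.2976 exercise | (k=7,j=4): S=97.3449, K−S=4.4951, hold=5.8467 ⇒ V=5.8467 continue | (k=7,j=5): S=113.4278, K−S=0.0000, hold=0.0000 ⇒ V=0.0000 continue | (k=7,j=6): S=132.1678, K−S=0.0000, hold=0.0000 ⇒ V=0.0000 continue | (k=7,j=7): S=154.0040, K−S=0.0000, hold=0.0000 ⇒ V=0.0000 continue  boundary S*=83.5424
step 6: (k=6,j=0): S=57.0022, K−S=44.8378, hold=44.5826 ⇒ V=44.8378 exercise | (k=6,j=1): S=66.4198, K−S=35.4202, hold=35.1650 ⇒ V=35.4202 exercise | (k=6,j=2): S=77.3934, K−S=24.4466, hold=24.1914 ⇒ V=24.4466 exercise | (k=6,j=3): S=90.1800, K−S=11.6600, hold=12.0753 ⇒ V=12.0753 continue | (k=6,j=4): S=105.0791, K−S=0.0000, hold=2.9317 ⇒ V=2.9317 continue | (k=6,j=5): S=122.4398, K−S=0.0000, hold=0.0000 ⇒ V=0.0000 continue | (k=6,j=6): S=142.6687, K−S=0.0000, hold=0.0000 ⇒ V=0.0000 continue  boundary S*=77.3934
step 5: (k=5,j=0): S=61.5311, K−S=40.3089, hold=40.0537 ⇒ V=40.3089 exercise | (k=5,j=1): S=71.6970, K−S=30.1430, hold=29.8878 ⇒ V=30.1430 exercise | (k=5,j=2): S=83.5424, K−S=18.2976, hold=18.2484 ⇒ V=18.2976 exercise | (k=5,j=3): S=97.3449, K−S=4.4951, hold=7.5093 ⇒ V=7.5093 continue | (k=5,j=4): S=113.4278, K−S=0.0000, hold=1.4701 ⇒ V=1.4701 continue | (k=5,j=5): S=132.1678, K−S=0.0000, hold=0.0000 ⇒ V=0.0000 continue  boundary S*=83.5424
step 4: (k=4,j=0): S=66.4198, K−S=35.4202, hold=35.1650 ⇒ V=35.4202 exercise | (k=4,j=1): S=77.3934, K−S=24.4466, hold=24.1914 ⇒ V=24.4466 exercise | (k=4,j=2): S=90.1800, K−S=11.6600, hold=12.9001 ⇒ V=12.9001 continue | (k=4,j=3): S=105.0791, K−S=0.0000, hold=4.4947 ⇒ V=4.4947 continue | (k=4,j=4): S=122.4398, K−S=0.0000, hold=0.7371 ⇒ V=0.7371 continue  boundary S*=77.3934
step 3: (k=3,j=0): S=71.6970, K−S=30.1430, hold=29.8878 ⇒ V=30.1430 exercise | (k=3,j=1): S=83.5424, K−S=18.2976, hold=18.6576 ⇒ V=18.6576 continue | (k=3,j=2): S=97.3449, K−S=4.4951, hold=8.6982 ⇒ V=8.6982 continue | (k=3,j=3): S=113.4278, K−S=0.0000, hold=2.6194 ⇒ V=2.6194 continue  boundary S*=71.6970
step 2: (k=2,j=0): S=77.3934, K−S=24.4466, hold=24.3700 ⇒ V=24.4466 exercise | (k=2,j=1): S=90.1800, K−S=11.6600, hold=13.6703 ⇒ V=13.6703 continue | (k=2,j=2): S=105.0791, K−S=0.0000, hold=5.6610 ⇒ V=5.6610 continue  boundary S*=77.3934
step 1: (k=1,j=0): S=83.5424, K−S=18.2976, hold=19.0397 ⇒ V=19.0397 continue | (k=1,j=1): S=97.3449, K−S=4.4951, hold=9.6629 ⇒ V=9.6629 continue  boundary S*=-
step 0: (k=0,j=0): S=90.1800, K−S=11.6600, hold=14.3405 ⇒ V=14.3405 continue  boundary S*=-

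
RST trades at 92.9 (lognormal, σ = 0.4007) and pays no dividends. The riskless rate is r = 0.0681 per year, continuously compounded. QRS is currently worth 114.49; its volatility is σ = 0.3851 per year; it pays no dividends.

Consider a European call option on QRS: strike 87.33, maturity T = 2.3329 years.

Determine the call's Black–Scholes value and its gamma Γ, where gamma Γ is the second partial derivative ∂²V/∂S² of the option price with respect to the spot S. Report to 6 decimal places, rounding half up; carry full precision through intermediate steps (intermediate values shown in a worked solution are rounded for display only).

σ√T = 0.3851·√2.3329 = 0.588195
d₁ = (ln(S/K) + (r+σ²/2)T) / (σ√T) = (ln(114.49/87.33) + (0.0681+0.3851²/2)·2.3329) / 0.588195 = (0.270793 + 0.331857) / 0.588195 = 1.024576
d₂ = d₁ − σ√T = 1.024576 − 0.588195 = 0.436381
e^{−rT} = 0.853107
N(d₁) = 0.847218,  N(d₂) = 0.668720
Call price V = S·N(d₁) − K·e^{−rT}·N(d₂) = 96.998028 − 49.820835 = 47.177193
φ(d₁) = (1/√(2π))·e^{−d₁²/2} = 0.236025
Γ = φ(d₁) / (S·σ·√T) = 0.003505

price = 47.177193
Γ = 0.003505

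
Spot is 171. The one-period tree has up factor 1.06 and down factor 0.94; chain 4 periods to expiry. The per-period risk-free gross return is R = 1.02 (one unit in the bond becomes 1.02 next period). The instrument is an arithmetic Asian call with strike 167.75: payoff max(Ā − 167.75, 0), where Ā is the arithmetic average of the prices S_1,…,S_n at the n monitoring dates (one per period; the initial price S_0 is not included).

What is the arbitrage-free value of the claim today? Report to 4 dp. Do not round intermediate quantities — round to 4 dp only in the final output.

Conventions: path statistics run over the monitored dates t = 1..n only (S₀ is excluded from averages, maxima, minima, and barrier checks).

With p* = (R−d)/(u−d) = 0.6667, sum probability × payoff across the paths and divide by R^4.
Enumerate all 2^4 = 16 price paths (U = up ×1.06, D = down ×0.94); each path with k up-moves has probability p*^k·(1−p*)^(4−k).
DDDD: Ā=146.8434, payoff=0.0000, prob=0.012346
UDDD: Ā=165.5893, payoff=0.0000, prob=0.024691
DUDD: Ā=160.4593, payoff=0.0000, prob=0.024691
UUDD: Ā=180.9435, payoff=13.1935, prob=0.049383
DDUD: Ā=155.6371, payoff=0.0000, prob=0.024691
UDUD: Ā=175.5057, payoff=7.7557, prob=0.049383
DUUD: Ā=170.3757, payoff=2.6257, prob=0.049383
UUUD: Ā=192.1258, payoff=24.3758, prob=0.098765
DDDU: Ā=151.1043, payoff=0.0000, prob=0.024691
UDDU: Ā=170.3942, payoff=2.6442, prob=0.049383
DUDU: Ā=165.2642, payoff=0.0000, prob=0.049383
UUDU: Ā=186.3617, payoff=18.6117, prob=0.098765
DDUU: Ā=160.4420, payoff=0.0000, prob=0.049383
UDUU: Ā=180.9239, payoff=13.1739, prob=0.098765
DUUU: Ā=175.7939, payoff=8.0439, prob=0.098765
UUUU: Ā=198.2357, payoff=30.4857, prob=0.197531
Price = Σ prob·payoff / R^4 = 13.657923 / 1.082432 = 12.6178

price = 12.6178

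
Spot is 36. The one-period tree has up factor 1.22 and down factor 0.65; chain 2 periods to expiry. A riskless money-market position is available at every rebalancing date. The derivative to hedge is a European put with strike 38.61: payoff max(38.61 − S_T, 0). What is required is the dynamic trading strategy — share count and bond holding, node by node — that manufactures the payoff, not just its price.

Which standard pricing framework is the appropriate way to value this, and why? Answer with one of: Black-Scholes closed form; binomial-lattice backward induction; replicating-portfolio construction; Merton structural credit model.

framework: replicating-portfolio construction

Key observation: a price alone would not answer the question — the per-node share/bond construction on the spot-36, 1.22/0.65 tree is required, and only the replicating-portfolio method yields it.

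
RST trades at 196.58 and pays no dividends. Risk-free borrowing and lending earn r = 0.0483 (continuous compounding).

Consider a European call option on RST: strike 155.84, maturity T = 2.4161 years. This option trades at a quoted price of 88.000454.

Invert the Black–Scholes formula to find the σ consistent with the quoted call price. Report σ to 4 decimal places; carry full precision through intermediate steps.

sigma = 0.5423

At σ = 0.5423 the Black–Scholes value reproduces the quote:
σ√T = 0.5423·√2.4161 = 0.842941
d₁ = (ln(S/K) + (r+σ²/2)T) / (σ√T) = (ln(196.58/155.84) + (0.0483+0.5423²/2)·2.4161) / 0.842941 = (0.232240 + 0.471972) / 0.842941 = 0.835423
d₂ = d₁ − σ√T = 0.835423 − 0.842941 = -0.007518
e^{−rT} = 0.889854
N(d₁) = 0.798260,  N(d₂) = 0.497001
V = S·N(d₁) − K·e^{−rT}·N(d₂) = 156.921974 − 68.921519 = 88.000454 (equal to the quote); since ∂V/∂σ > 0 for all σ, the implied volatility is unique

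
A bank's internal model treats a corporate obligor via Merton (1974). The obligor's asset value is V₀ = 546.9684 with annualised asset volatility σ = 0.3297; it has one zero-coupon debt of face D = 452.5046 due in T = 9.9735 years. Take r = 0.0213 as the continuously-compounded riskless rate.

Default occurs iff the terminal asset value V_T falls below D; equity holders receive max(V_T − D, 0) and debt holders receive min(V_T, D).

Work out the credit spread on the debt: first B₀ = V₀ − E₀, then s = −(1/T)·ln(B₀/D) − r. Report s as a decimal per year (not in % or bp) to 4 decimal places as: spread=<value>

Apply the equity-as-call identities (strike 452.5046, horizon 9.9735 years):
d₁ = [ln(V₀/D) + (r + σ²/2)T] / (σ√T)
   = [ln(546.9684/452.5046) + (0.0213 + 0.5·0.3297²)·9.9735] / (0.3297·√9.9735)
   = [0.189593 + 0.754506] / 1.041221 = 0.906723
d₂ = d₁ − σ√T = 0.906723 − 1.041221 = -0.134497
N(d₁) = 0.817723,  N(d₂) = 0.446505,  e^(−rT) = 0.808612
E₀ = V₀·N(d₁) − D·e^(−rT)·N(d₂)
   = 546.9684·0.817723 − 452.5046·0.808612·0.446505 = 283.892437
B₀ = V₀ − E₀ = 546.9684 − 283.892437 = 263.075963
spread = −(1/T)·ln(B₀/D) − r = −(1/9.9735)·ln(263.075963/452.5046) − 0.0213 = 0.03307962

spread=0.0331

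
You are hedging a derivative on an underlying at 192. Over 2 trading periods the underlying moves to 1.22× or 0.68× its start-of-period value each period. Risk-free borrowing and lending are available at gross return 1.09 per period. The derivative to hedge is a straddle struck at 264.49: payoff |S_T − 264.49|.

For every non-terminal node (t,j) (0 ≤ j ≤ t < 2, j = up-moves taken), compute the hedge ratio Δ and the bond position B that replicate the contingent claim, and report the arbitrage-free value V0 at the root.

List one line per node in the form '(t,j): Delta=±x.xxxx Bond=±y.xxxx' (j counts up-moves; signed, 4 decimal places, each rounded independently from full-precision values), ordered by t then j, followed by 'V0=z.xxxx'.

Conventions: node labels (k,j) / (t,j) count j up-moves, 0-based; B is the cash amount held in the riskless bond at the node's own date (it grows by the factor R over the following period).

Under the risk-neutral measure, an up-move has probability p* = (R−d)/(u−d) = 0.7593 and values discount at R = 1.09.
Terminal payoffs: V(2,0)=175.7092, V(2,1)=105.2068, V(2,2)=21.2828
Node (1,0) S=130.5600: V=(p*·105.2068+(1−p*)·175.7092)/1.09=112.0914; Δ=(105.2068−175.7092)/(159.2832−88.7808)=-1.0000; B=V−Δ·S=242.6514
Node (1,1) S=234.2400: V=(p*·21.2828+(1−p*)·105.2068)/1.09=38.0612; Δ=(21.2828−105.2068)/(285.7728−159.2832)=-0.6635; B=V−Δ·S=193.4760
Node (0,0) S=192.0000: V=(p*·38.0612+(1−p*)·112.0914)/1.09=51.2691; Δ=(38.0612−112.0914)/(234.2400−130.5600)=-0.7140; B=V−Δ·S=188.3620
As a check, the time-0 holding Δ(0,0)·S0 + B(0,0) comes to 51.2691 — exactly V0.

(0,0): Delta=-0.7140 Bond=188.3620
(1,0): Delta=-1.0000 Bond=242.6514
(1,1): Delta=-0.6635 Bond=193.4760
V0=51.2691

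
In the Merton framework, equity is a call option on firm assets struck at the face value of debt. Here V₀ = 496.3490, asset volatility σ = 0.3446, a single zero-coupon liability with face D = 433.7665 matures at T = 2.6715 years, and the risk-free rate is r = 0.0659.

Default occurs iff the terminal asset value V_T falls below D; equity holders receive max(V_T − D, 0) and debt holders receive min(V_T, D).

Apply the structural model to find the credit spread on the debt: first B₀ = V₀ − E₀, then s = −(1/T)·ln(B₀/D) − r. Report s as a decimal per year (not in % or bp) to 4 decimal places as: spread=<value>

spread=0.0468

Equity is a call on the firm's assets struck at D = 433.7665:
d₁ = [ln(V₀/D) + (r + σ²/2)T] / (σ√T)
   = [ln(496.3490/433.7665) + (0.0659 + 0.5·0.3446²)·2.6715] / (0.3446·√2.6715)
   = [0.134773 + 0.334671] / 0.563239 = 0.833472
d₂ = d₁ − σ√T = 0.833472 − 0.563239 = 0.270233
N(d₁) = 0.797711,  N(d₂) = 0.606509,  e^(−rT) = 0.838575
E₀ = V₀·N(d₁) − D·e^(−rT)·N(d₂)
   = 496.3490·0.797711 − 433.7665·0.838575·0.606509 = 175.327822
B₀ = V₀ − E₀ = 496.3490 − 175.327822 = 321.021178
spread = −(1/T)·ln(B₀/D) − r = −(1/2.6715)·ln(321.021178/433.7665) − 0.0659 = 0.04677051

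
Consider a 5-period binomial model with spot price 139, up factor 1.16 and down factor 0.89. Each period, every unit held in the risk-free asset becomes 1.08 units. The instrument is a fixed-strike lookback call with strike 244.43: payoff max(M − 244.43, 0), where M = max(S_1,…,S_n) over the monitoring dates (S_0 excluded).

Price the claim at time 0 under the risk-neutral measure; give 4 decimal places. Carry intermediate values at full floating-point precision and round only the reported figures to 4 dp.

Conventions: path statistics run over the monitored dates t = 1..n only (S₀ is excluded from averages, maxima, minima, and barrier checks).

price = 5.9391

No-arbitrage gives p* = (R−d)/(u−d) = 0.7037: enumerate every path, weight its payoff by its p*-probability, and discount by R^5.
Enumerate all 2^5 = 32 price paths (U = up ×1.16, D = down ×0.89); each path with k up-moves has probability p*^k·(1−p*)^(5−k).
DDDDD: M=123.7100, payoff=0.0000, prob=0.002284
UDDDD: M=161.2400, payoff=0.0000, prob=0.005424
DUDDD: M=143.5036, payoff=0.0000, prob=0.005424
UUDDD: M=187.0384, payoff=0.0000, prob=0.012881
DDUDD: M=127.7182, payoff=0.0000, prob=0.005424
UDUDD: M=166.4642, payoff=0.0000, prob=0.012881
DUUDD: M=166.4642, payoff=0.0000, prob=0.012881
UUUDD: M=216.9645, payoff=0.0000, prob=0.030593
DDDUD: M=123.7100, payoff=0.0000, prob=0.005424
UDDUD: M=161.2400, payoff=0.0000, prob=0.012881
DUDUD: M=148.1531, payoff=0.0000, prob=0.012881
UUDUD: M=193.0984, payoff=0.0000, prob=0.030593
DDUUD: M=148.1531, payoff=0.0000, prob=0.012881
UDUUD: M=193.0984, payoff=0.0000, prob=0.030593
DUUUD: M=193.0984, payoff=0.0000, prob=0.030593
UUUUD: M=251.6789, payoff=7.2489, prob=0.072658
DDDDU: M=123.7100, payoff=0.0000, prob=0.005424
UDDDU: M=161.2400, payoff=0.0000, prob=0.012881
DUDDU: M=143.5036, payoff=0.0000, prob=0.012881
UUDDU: M=187.0384, payoff=0.0000, prob=0.030593
DDUDU: M=131.8563, payoff=0.0000, prob=0.012881
UDUDU: M=171.8576, payoff=0.0000, prob=0.030593
DUUDU: M=171.8576, payoff=0.0000, prob=0.030593
UUUDU: M=223.9942, payoff=0.0000, prob=0.072658
DDDUU: M=131.8563, payoff=0.0000, prob=0.012881
UDDUU: M=171.8576, payoff=0.0000, prob=0.030593
DUDUU: M=171.8576, payoff=0.0000, prob=0.030593
UUDUU: M=223.9942, payoff=0.0000, prob=0.072658
DDUUU: M=171.8576, payoff=0.0000, prob=0.030593
UDUUU: M=223.9942, payoff=0.0000, prob=0.072658
DUUUU: M=223.9942, payoff=0.0000, prob=0.072658
UUUUU: M=291.9475, payoff=47.5175, prob=0.172564
Price = Σ prob·payoff / R^5 = 8.726480 / 1.469328 = 5.9391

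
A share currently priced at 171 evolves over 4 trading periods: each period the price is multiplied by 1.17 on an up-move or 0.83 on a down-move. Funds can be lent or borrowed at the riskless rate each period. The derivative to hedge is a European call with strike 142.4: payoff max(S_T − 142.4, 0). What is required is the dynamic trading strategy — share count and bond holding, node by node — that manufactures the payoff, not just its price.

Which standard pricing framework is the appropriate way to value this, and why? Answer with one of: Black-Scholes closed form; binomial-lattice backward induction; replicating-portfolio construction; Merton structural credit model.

framework: replicating-portfolio construction

Key observation: what is demanded is not a single number but the (Δ, B) position at each node of the 1.17/0.83 tree starting at 171; constructing those positions is the replicating-portfolio method.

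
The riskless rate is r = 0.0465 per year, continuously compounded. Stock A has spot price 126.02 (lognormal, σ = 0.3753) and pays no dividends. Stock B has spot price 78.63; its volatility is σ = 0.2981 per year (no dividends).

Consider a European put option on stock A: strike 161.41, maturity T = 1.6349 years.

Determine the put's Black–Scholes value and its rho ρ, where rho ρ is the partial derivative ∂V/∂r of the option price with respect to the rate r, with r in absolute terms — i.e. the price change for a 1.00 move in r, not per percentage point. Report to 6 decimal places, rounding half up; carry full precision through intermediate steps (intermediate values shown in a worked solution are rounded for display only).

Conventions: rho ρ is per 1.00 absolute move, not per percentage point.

price = 39.532482
ρ = -177.275792

σ√T = 0.3753·√1.6349 = 0.479871
d₁ = (ln(S/K) + (r+σ²/2)T) / (σ√T) = (ln(126.02/161.41) + (0.0465+0.3753²/2)·1.6349) / 0.479871 = (-0.247507 + 0.191161) / 0.479871 = -0.117420
d₂ = d₁ − σ√T = -0.117420 − 0.479871 = -0.597290
e^{−rT} = 0.926795
N(−d₁) = 0.546736,  N(−d₂) = 0.724843
Put price V = K·e^{−rT}·N(−d₂) − S·N(−d₁) = 108.432193 − 68.899711 = 39.532482
ρ = −K·T·e^{−rT}·N(−d₂) = -177.275792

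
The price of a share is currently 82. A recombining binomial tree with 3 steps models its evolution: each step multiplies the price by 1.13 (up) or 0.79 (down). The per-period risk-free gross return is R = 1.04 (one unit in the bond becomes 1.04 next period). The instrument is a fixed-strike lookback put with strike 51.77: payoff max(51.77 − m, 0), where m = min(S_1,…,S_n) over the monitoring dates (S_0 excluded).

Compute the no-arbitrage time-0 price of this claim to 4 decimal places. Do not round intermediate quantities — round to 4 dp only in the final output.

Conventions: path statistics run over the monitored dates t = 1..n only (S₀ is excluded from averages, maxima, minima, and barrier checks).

price = 0.2142

Risk-neutral up-probability p* = (R−d)/(u−d) = (1.04−0.79)/(1.13−0.79) = 0.7353; the claim prices as the p*-weighted sum of path payoffs discounted by R^3.
Enumerate all 2^3 = 8 price paths (U = up ×1.13, D = down ×0.79); each path with k up-moves has probability p*^k·(1−p*)^(3−k).
DDD: m=40.4292, payoff=11.3408, prob=0.018548
UDD: m=57.8291, payoff=0.0000, prob=0.051521
DUD: m=57.8291, payoff=0.0000, prob=0.051521
UUD: m=82.7176, payoff=0.0000, prob=0.143115
DDU: m=51.1762, payoff=0.5938, prob=0.051521
UDU: m=73.2014, payoff=0.0000, prob=0.143115
DUU: m=64.7800, payoff=0.0000, prob=0.143115
UUU: m=92.6600, payoff=0.0000, prob=0.397542
Price = Σ prob·payoff / R^3 = 0.240940 / 1.124864 = 0.2142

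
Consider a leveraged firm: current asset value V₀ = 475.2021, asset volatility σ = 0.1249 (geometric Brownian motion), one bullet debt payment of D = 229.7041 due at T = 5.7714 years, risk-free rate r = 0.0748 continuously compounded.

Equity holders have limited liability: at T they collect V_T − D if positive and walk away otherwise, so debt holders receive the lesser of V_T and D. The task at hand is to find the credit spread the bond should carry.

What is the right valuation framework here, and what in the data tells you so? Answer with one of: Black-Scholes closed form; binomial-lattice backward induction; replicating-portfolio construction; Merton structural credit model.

Key observation: with the firm-asset dynamics (V₀ = 475.2021) and a single zero-coupon liability of face 229.7041 given, debt value, spread, and default probability all derive from the option view of the balance sheet.

framework: Merton structural credit model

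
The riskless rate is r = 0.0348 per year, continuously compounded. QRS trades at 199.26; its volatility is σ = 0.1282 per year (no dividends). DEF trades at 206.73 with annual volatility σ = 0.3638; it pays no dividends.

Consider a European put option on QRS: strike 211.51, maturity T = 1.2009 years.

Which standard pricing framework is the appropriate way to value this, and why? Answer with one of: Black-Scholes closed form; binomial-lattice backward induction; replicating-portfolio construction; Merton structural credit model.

framework: Black-Scholes closed form

Key observation: a European claim on QRS (strike 211.51) — a lognormal (GBM) underlying with constant rate and volatility — has an exact closed-form value; no lattice or capital structure is involved.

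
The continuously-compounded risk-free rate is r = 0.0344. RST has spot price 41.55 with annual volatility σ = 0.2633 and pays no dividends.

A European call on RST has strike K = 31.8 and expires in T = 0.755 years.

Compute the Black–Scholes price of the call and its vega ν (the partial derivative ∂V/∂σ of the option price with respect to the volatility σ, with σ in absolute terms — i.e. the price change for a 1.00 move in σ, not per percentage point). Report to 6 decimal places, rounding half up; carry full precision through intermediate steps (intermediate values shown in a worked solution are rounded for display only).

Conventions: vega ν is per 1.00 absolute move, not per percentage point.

price = 10.951431
ν = 5.429551

σ√T = 0.2633·√0.755 = 0.228783
d₁ = (ln(S/K) + (r+σ²/2)T) / (σ√T) = (ln(41.55/31.8) + (0.0344+0.2633²/2)·0.755) / 0.228783 = (0.267431 + 0.052143) / 0.228783 = 1.396842
d₂ = d₁ − σ√T = 1.396842 − 0.228783 = 1.168059
e^{−rT} = 0.974362
N(d₁) = 0.918769,  N(d₂) = 0.878608
Call price V = S·N(d₁) − K·e^{−rT}·N(d₂) = 38.174871 − 27.223440 = 10.951431
φ(d₁) = (1/√(2π))·e^{−d₁²/2} = 0.150390
ν = S·φ(d₁)·√T = 5.429551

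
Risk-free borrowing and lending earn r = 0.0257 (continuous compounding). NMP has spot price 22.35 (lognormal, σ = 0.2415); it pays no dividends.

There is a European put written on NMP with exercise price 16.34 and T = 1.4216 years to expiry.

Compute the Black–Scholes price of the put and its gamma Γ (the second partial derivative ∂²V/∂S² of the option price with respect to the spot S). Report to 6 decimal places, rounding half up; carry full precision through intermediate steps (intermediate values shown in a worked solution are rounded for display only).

σ√T = 0.2415·√1.4216 = 0.287943
d₁ = (ln(S/K) + (r+σ²/2)T) / (σ√T) = (ln(22.35/16.34) + (0.0257+0.2415²/2)·1.4216) / 0.287943 = (0.313210 + 0.077991) / 0.287943 = 1.358607
d₂ = d₁ − σ√T = 1.358607 − 0.287943 = 1.070665
e^{−rT} = 0.964124
N(−d₁) = 0.087136,  N(−d₂) = 0.142160
Put price V = K·e^{−rT}·N(−d₂) − S·N(−d₁) = 2.239561 − 1.947480 = 0.292081
φ(d₁) = (1/√(2π))·e^{−d₁²/2} = 0.158525
Γ = φ(d₁) / (S·σ·√T) = 0.024633

price = 0.292081
Γ = 0.024633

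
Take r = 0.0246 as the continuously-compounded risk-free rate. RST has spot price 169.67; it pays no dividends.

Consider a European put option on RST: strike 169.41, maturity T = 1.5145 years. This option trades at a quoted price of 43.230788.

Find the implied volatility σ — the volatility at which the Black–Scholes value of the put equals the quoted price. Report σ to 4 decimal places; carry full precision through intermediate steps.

sigma = 0.5798

At σ = 0.5798 the Black–Scholes value reproduces the quote:
σ√T = 0.5798·√1.5145 = 0.713531
d₁ = (ln(S/K) + (r+σ²/2)T) / (σ√T) = (ln(169.67/169.41) + (0.0246+0.5798²/2)·1.5145) / 0.713531 = (0.001534 + 0.291820) / 0.713531 = 0.411129
d₂ = d₁ − σ√T = 0.411129 − 0.713531 = -0.302402
e^{−rT} = 0.963429
N(−d₁) = 0.340489,  N(−d₂) = 0.618827
V = K·e^{−rT}·N(−d₂) − S·N(−d₁) = 101.001533 − 57.770745 = 43.230788 (the observed quote) — the price is monotone increasing in volatility, hence this σ is the only solution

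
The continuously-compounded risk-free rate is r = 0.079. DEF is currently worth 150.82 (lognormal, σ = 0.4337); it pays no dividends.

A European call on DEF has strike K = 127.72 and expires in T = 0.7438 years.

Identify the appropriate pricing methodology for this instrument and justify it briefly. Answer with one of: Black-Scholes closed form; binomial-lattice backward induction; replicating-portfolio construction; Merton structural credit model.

Key observation: a European claim on DEF (strike 127.72) — a lognormal (GBM) underlying with constant rate and volatility — has an exact closed-form value; no lattice or capital structure is involved.

framework: Black-Scholes closed form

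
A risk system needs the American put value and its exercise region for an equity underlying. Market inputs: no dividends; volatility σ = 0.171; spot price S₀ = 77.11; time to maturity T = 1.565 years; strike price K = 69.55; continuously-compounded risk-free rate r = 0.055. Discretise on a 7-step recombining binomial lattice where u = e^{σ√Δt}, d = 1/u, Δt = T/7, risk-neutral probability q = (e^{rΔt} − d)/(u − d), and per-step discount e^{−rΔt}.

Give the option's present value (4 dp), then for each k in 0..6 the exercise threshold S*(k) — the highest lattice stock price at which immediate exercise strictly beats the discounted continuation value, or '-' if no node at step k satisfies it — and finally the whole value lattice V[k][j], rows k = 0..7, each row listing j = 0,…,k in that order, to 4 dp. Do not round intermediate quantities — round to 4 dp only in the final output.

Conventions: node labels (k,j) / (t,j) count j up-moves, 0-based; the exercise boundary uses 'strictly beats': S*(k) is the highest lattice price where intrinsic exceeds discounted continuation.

Δt=0.22357, u=1.08421, d=0.92233, q=0.55622, disc=e^(-rΔt)=0.98778
k=7 terminal: V=max(K-S,0) → 25.7667 18.0820 9.0484 0.0000 0.0000 0.0000 0.0000 0.0000
k=6: j=0 S=47.4704 intr=22.0796 cont=21.2296 V=22.0796[EX]; j=1 S=55.8023 intr=13.7477 cont=12.8977 V=13.7477[EX]; j=2 S=65.5966 intr=3.9534 cont=3.9664 V=3.9664[hold]; j=3 S=77.1100 intr=0.0000 cont=0.0000 V=0.0000[hold]; j=4 S=90.6442 intr=0.0000 cont=0.0000 V=0.0000[hold]; j=5 S=106.5539 intr=0.0000 cont=0.0000 V=0.0000[hold]; j=6 S=125.2561 intr=0.0000 cont=0.0000 V=0.0000[hold]  S*(6)=55.8023
k=5: j=0 S=51.4680 intr=18.0820 cont=17.2320 V=18.0820[EX]; j=1 S=60.5016 intr=9.0484 cont=8.2056 V=9.0484[EX]; j=2 S=71.1207 intr=0.0000 cont=1.7387 V=1.7387[hold]; j=3 S=83.6037 intr=0.0000 cont=0.0000 V=0.0000[hold]; j=4 S=98.2776 intr=0.0000 cont=0.0000 V=0.0000[hold]; j=5 S=115.5271 intr=0.0000 cont=0.0000 V=0.0000[hold]  S*(5)=60.5016
k=4: j=0 S=55.8023 intr=13.7477 cont=12.8977 V=13.7477[EX]; j=1 S=65.5966 intr=3.9534 cont=4.9217 V=4.9217[hold]; j=2 S=77.1100 intr=0.0000 cont=0.7622 V=0.7622[hold]; j=3 S=90.6442 intr=0.0000 cont=0.0000 V=0.0000[hold]; j=4 S=106.5539 intr=0.0000 cont=0.0000 V=0.0000[hold]  S*(4)=55.8023
k=3: j=0 S=60.5016 intr=9.0484 cont=8.7304 V=9.0484[EX]; j=1 S=71.1207 intr=0.0000 cont=2.5762 V=2.5762[hold]; j=2 S=83.6037 intr=0.0000 cont=0.3341 V=0.3341[hold]; j=3 S=98.2776 intr=0.0000 cont=0.0000 V=0.0000[hold]  S*(3)=60.5016
k=2: j=0 S=65.5966 intr=3.9534 cont=5.3818 V=5.3818[hold]; j=1 S=77.1100 intr=0.0000 cont=1.3128 V=1.3128[hold]; j=2 S=90.6442 intr=0.0000 cont=0.1465 V=0.1465[hold]  S*(2)=-
k=1: j=0 S=71.1207 intr=0.0000 cont=3.0804 V=3.0804[hold]; j=1 S=83.6037 intr=0.0000 cont=0.6559 V=0.6559[hold]  S*(1)=-
k=0: j=0 S=77.1100 intr=0.0000 cont=1.7107 V=1.7107[hold]  S*(0)=-

price = 1.7107
boundary = - - - 60.5016 55.8023 60.5016 55.8023
tree:
1.7107
3.0804 0.6559
5.3818 1.3128 0.1465
9.0484 2.5762 0.3341 0.0000
13.7477 4.9217 0.7622 0.0000 0.0000
18.0820 9.0484 1.7387 0.0000 0.0000 0.0000
22.0796 13.7477 3.9664 0.0000 0.0000 0.0000 0.0000
25.7667 18.0820 9.0484 0.0000 0.0000 0.0000 0.0000 0.0000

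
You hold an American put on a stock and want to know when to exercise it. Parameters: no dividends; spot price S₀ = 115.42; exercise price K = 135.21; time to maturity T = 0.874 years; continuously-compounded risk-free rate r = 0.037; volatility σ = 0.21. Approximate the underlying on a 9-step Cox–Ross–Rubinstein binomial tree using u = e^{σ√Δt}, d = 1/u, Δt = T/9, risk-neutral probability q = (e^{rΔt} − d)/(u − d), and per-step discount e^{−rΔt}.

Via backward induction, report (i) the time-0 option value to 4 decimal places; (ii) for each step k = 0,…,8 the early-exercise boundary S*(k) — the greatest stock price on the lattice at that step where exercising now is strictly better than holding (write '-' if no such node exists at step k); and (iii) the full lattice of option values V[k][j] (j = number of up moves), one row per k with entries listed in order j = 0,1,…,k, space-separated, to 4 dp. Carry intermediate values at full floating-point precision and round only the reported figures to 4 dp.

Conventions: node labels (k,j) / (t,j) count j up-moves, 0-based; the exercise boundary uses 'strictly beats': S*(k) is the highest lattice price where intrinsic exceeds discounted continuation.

price = 20.8191
boundary = - 108.1086 101.2603 108.1086 101.2603 108.1086 115.4200 108.1086 115.4200
tree:
20.8191
27.1014 14.9570
33.9497 20.4717 9.7878
40.3642 27.1014 14.2748 5.5651
46.3723 33.9497 20.0806 8.8223 2.4888
51.9998 40.3642 27.1014 13.5068 4.4039 0.6748
57.2709 46.3723 33.9497 19.7900 7.5924 1.3852 0.0000
62.2080 51.9998 40.3642 27.1014 12.6132 2.8436 0.0000 0.0000
66.8324 57.2709 46.3723 33.9497 19.7900 5.8377 0.0000 0.0000 0.0000
71.1639 62.2080 51.9998 40.3642 27.1014 11.9841 0.0000 0.0000 0.0000 0.0000

Δt=0.09711, u=1.06763, d=0.93665, q=0.51113, disc=e^(-rΔt)=0.99641
k=9 terminal: V=max(K-S,0) → 71.1639 62.2080 51.9998 40.3642 27.1014 11.9841 0.0000 0.0000 0.0000 0.0000
k=8: j=0 S=68.3776 intr=66.8324 cont=66.3475 V=66.8324[EX]; j=1 S=77.9391 intr=57.2709 cont=56.7859 V=57.2709[EX]; j=2 S=88.8377 intr=46.3723 cont=45.8873 V=46.3723[EX]; j=3 S=101.2603 intr=33.9497 cont=33.4647 V=33.9497[EX]; j=4 S=115.4200 intr=19.7900 cont=19.3050 V=19.7900[EX]; j=5 S=131.5597 intr=3.6503 cont=5.8377 V=5.8377[hold]; j=6 S=149.9563 intr=0.0000 cont=0.0000 V=0.0000[hold]; j=7 S=170.9254 intr=0.0000 cont=0.0000 V=0.0000[hold]; j=8 S=194.8267 intr=0.0000 cont=0.0000 V=0.0000[hold]  S*(8)=115.4200
k=7: j=0 S=73.0020 intr=62.2080 cont=61.7231 V=62.2080[EX]; j=1 S=83.2102 intr=51.9998 cont=51.5149 V=51.9998[EX]; j=2 S=94.8458 intr=40.3642 cont=39.8792 V=40.3642[EX]; j=3 S=108.1086 intr=27.1014 cont=26.6165 V=27.1014[EX]; j=4 S=123.2259 intr=11.9841 cont=12.6132 V=12.6132[hold]; j=5 S=140.4571 intr=0.0000 cont=2.8436 V=2.8436[hold]; j=6 S=160.0979 intr=0.0000 cont=0.0000 V=0.0000[hold]; j=7 S=182.4851 intr=0.0000 cont=0.0000 V=0.0000[hold]  S*(7)=108.1086
k=6: j=0 S=77.9391 intr=57.2709 cont=56.7859 V=57.2709[EX]; j=1 S=88.8377 intr=46.3723 cont=45.8873 V=46.3723[EX]; j=2 S=101.2603 intr=33.9497 cont=33.4647 V=33.9497[EX]; j=3 S=115.4200 intr=19.7900 cont=19.6254 V=19.7900[EX]; j=4 S=131.5597 intr=3.6503 cont=7.5924 V=7.5924[hold]; j=5 S=149.9563 intr=0.0000 cont=1.3852 V=1.3852[hold]; j=6 S=170.9254 intr=0.0000 cont=0.0000 V=0.0000[hold]  S*(6)=115.4200
k=5: j=0 S=83.2102 intr=51.9998 cont=51.5149 V=51.9998[EX]; j=1 S=94.8458 intr=40.3642 cont=39.8792 V=40.3642[EX]; j=2 S=108.1086 intr=27.1014 cont=26.6165 V=27.1014[EX]; j=3 S=123.2259 intr=11.9841 cont=13.5068 V=13.5068[hold]; j=4 S=140.4571 intr=0.0000 cont=4.4039 V=4.4039[hold]; j=5 S=160.0979 intr=0.0000 cont=0.6748 V=0.6748[hold]  S*(5)=108.1086
k=4: j=0 S=88.8377 intr=46.3723 cont=45.8873 V=46.3723[EX]; j=1 S=101.2603 intr=33.9497 cont=33.4647 V=33.9497[EX]; j=2 S=115.4200 intr=19.7900 cont=20.0806 V=20.0806[hold]; j=3 S=131.5597 intr=3.6503 cont=8.8223 V=8.8223[hold]; j=4 S=149.9563 intr=0.0000 cont=2.4888 V=2.4888[hold]  S*(4)=101.2603
k=3: j=0 S=94.8458 intr=40.3642 cont=39.8792 V=40.3642[EX]; j=1 S=108.1086 intr=27.1014 cont=26.7645 V=27.1014[EX]; j=2 S=123.2259 intr=11.9841 cont=14.2748 V=14.2748[hold]; j=3 S=140.4571 intr=0.0000 cont=5.5651 V=5.5651[hold]  S*(3)=108.1086
k=2: j=0 S=101.2603 intr=33.9497 cont=33.4647 V=33.9497[EX]; j=1 S=115.4200 intr=19.7900 cont=20.4717 V=20.4717[hold]; j=2 S=131.5597 intr=3.6503 cont=9.7878 V=9.7878[hold]  S*(2)=101.2603
k=1: j=0 S=108.1086 intr=27.1014 cont=26.9636 V=27.1014[EX]; j=1 S=123.2259 intr=11.9841 cont=14.9570 V=14.9570[hold]  S*(1)=108.1086
k=0: j=0 S=115.4200 intr=19.7900 cont=20.8191 V=20.8191[hold]  S*(0)=-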